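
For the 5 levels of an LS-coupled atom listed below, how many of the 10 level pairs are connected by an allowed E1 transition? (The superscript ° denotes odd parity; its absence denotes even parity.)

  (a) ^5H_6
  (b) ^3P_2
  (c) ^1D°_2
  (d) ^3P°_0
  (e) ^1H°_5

0

(a)–(b): forbidden (parity, ΔS, ΔL, ΔJ).
(a)–(c): forbidden (ΔS, ΔL, ΔJ).
(a)–(d): forbidden (ΔS, ΔL, ΔJ).
(a)–(e): forbidden (ΔS).
(b)–(c): forbidden (ΔS).
(b)–(d): forbidden (ΔJ).
(b)–(e): forbidden (ΔS, ΔL, ΔJ).
(c)–(d): forbidden (parity, ΔS, ΔJ).
(c)–(e): forbidden (parity, ΔL, ΔJ).
(d)–(e): forbidden (parity, ΔS, ΔL, ΔJ).
Allowed pairs: 0 of 10.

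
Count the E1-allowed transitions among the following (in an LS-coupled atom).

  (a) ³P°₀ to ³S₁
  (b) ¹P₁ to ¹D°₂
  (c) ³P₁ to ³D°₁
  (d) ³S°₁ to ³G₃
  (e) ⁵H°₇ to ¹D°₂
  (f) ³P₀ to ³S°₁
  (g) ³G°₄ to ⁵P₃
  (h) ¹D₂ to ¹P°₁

(a) allowed
(b) allowed
(c) allowed
(d) forbidden (ΔL, ΔJ fail)
(e) forbidden (parity, ΔS, ΔL, ΔJ fail)
(f) allowed
(g) forbidden (ΔS, ΔL fail)
(h) allowed
Total allowed: 5 of 8.

5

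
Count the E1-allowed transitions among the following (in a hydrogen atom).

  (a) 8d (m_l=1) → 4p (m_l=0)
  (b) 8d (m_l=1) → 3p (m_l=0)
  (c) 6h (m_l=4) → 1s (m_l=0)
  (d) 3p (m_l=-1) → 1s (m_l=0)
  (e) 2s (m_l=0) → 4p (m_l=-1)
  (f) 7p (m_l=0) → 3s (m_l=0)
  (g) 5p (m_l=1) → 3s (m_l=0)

(a) allowed
(b) allowed
(c) forbidden — Δl = -5 (E1 requires Δl = ±1); Δm_l = -4 (E1 requires Δm_l = 0, ±1)
(d) allowed
(e) allowed
(f) allowed
(g) allowed
Total allowed: 6 of 7.

6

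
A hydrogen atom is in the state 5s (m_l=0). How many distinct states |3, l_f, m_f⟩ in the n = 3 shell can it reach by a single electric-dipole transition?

3

E1 requires Δl = ±1, so l_f ∈ {-1, 1}; with 0 ≤ l_f ≤ n_f−1 = 2, the allowed l_f values are {1}.
For l_f = 1: m_f ∈ {m_i−1, m_i, m_i+1} ∩ [−1, 1] = {-1, 0, 1} → 3 states.
Total: 3.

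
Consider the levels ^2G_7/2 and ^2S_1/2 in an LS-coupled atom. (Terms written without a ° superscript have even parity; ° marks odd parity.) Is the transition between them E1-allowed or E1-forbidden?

Reading off the term symbols: S 1/2→1/2, L 4→0, J 7/2→1/2, parity even→even.
Parity must change: even → even — fails.
ΔS = 0: S: 1/2 → 1/2 — ok.
ΔL = 0, ±1 (not L=0↔0): L: 4 → 0, ΔL = -4 — fails.
ΔJ = 0, ±1 (not J=0↔0): J: 7/2 → 1/2, ΔJ = -3 — fails.
Rule(s) violated: parity, ΔL, ΔJ.

forbidden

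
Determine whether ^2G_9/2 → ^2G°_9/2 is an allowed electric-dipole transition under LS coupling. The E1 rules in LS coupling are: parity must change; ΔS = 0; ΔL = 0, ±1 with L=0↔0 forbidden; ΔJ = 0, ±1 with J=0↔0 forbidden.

Parity must change: even → odd — ✓.
ΔS = 0: S: 1/2 → 1/2 — ✓.
ΔL = 0, ±1 (not L=0↔0): L: 4 → 4, ΔL = +0 — ✓.
ΔJ = 0, ±1 (not J=0↔0): J: 9/2 → 9/2, ΔJ = +0 — ✓.
All four E1 rules are satisfied.

allowed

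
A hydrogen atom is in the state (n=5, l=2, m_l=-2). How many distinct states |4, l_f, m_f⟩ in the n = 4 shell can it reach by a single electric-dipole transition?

4

E1 requires Δl = ±1, so l_f ∈ {1, 3}; with 0 ≤ l_f ≤ n_f−1 = 3, the allowed l_f values are {1, 3}.
For l_f = 1: m_f ∈ {m_i−1, m_i, m_i+1} ∩ [−1, 1] = {-1} → 1 state.
For l_f = 3: m_f ∈ {m_i−1, m_i, m_i+1} ∩ [−3, 3] = {-3, -2, -1} → 3 states.
Total: 4.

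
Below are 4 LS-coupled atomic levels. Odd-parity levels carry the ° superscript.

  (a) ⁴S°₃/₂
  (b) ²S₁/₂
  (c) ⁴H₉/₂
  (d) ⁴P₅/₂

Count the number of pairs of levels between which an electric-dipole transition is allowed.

1

(a)–(b): forbidden (ΔS, ΔL).
(a)–(c): forbidden (ΔL, ΔJ).
(a)–(d): allowed.
(b)–(c): forbidden (parity, ΔS, ΔL, ΔJ).
(b)–(d): forbidden (parity, ΔS, ΔJ).
(c)–(d): forbidden (parity, ΔL, ΔJ).
Allowed pairs: 1 of 6.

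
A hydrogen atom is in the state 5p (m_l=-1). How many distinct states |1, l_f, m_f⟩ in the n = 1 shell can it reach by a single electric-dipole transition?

1

E1 requires Δl = ±1, so l_f ∈ {0, 2}; with 0 ≤ l_f ≤ n_f−1 = 0, the allowed l_f values are {0}.
For l_f = 0: m_f ∈ {m_i−1, m_i, m_i+1} ∩ [−0, 0] = {0} → 1 state.
Total: 1.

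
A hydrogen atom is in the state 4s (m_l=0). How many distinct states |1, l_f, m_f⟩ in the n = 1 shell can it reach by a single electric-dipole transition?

E1 requires l_f ∈ {-1, 1}, but neither lies in [0, 0], so no final state is reachable.
Total: 0.

0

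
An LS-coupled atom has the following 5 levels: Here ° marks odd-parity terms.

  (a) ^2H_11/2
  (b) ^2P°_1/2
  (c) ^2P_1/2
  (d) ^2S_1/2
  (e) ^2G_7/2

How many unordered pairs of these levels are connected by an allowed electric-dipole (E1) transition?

(a)–(b): forbidden (ΔL, ΔJ).
(a)–(c): forbidden (parity, ΔL, ΔJ).
(a)–(d): forbidden (parity, ΔL, ΔJ).
(a)–(e): forbidden (parity, ΔJ).
(b)–(c): allowed.
(b)–(d): allowed.
(b)–(e): forbidden (ΔL, ΔJ).
(c)–(d): forbidden (parity).
(c)–(e): forbidden (parity, ΔL, ΔJ).
(d)–(e): forbidden (parity, ΔL, ΔJ).
Allowed pairs: 2 of 10.

2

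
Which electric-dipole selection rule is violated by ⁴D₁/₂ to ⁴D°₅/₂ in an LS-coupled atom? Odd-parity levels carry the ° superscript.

Initial level: S=3/2, L=2, J=1/2, parity even. Final level: S=3/2, L=2, J=5/2, parity odd.
Parity must change: even → odd — ✓.
ΔS = 0: S: 3/2 → 3/2 — ✓.
ΔL = 0, ±1 (not L=0↔0): L: 2 → 2, ΔL = +0 — ✓.
ΔJ = 0, ±1 (not J=0↔0): J: 1/2 → 5/2, ΔJ = +2 — ✗.

the ΔJ = 0, ±1 rule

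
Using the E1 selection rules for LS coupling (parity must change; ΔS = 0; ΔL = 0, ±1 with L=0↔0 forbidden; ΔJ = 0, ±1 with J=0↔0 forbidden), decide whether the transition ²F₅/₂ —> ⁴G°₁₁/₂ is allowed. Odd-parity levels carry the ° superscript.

forbidden

Parity must change: even → odd — satisfied.
ΔS = 0: S: 1/2 → 3/2 — violated.
ΔL = 0, ±1 (not L=0↔0): L: 3 → 4, ΔL = +1 — satisfied.
ΔJ = 0, ±1 (not J=0↔0): J: 5/2 → 11/2, ΔJ = +3 — violated.
Rule(s) violated: ΔS, ΔJ.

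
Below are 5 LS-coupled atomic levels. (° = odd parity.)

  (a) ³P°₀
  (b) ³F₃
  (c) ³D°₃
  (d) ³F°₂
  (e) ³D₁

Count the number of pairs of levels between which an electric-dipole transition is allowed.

(a)–(b): forbidden (ΔL, ΔJ).
(a)–(c): forbidden (parity, ΔJ).
(a)–(d): forbidden (parity, ΔL, ΔJ).
(a)–(e): allowed.
(b)–(c): allowed.
(b)–(d): allowed.
(b)–(e): forbidden (parity, ΔJ).
(c)–(d): forbidden (parity).
(c)–(e): forbidden (ΔJ).
(d)–(e): allowed.
Allowed pairs: 4 of 10.

4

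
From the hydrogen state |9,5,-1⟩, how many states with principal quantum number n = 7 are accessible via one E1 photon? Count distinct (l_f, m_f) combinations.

6

E1 requires Δl = ±1, so l_f ∈ {4, 6}; with 0 ≤ l_f ≤ n_f−1 = 6, the allowed l_f values are {4, 6}.
For l_f = 4: m_f ∈ {m_i−1, m_i, m_i+1} ∩ [−4, 4] = {-2, -1, 0} → 3 states.
For l_f = 6: m_f ∈ {m_i−1, m_i, m_i+1} ∩ [−6, 6] = {-2, -1, 0} → 3 states.
Total: 6.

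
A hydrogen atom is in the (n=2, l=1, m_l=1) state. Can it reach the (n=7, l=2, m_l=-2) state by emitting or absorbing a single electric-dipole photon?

forbidden

Initial l = 1, final l = 2, so Δl = +1. E1 requires Δl = ±1: ✓.
m_l: 1 → -2 (Δm_l = -3). |Δm_l| ≤ 1 ✗.
The transition is electric-dipole forbidden.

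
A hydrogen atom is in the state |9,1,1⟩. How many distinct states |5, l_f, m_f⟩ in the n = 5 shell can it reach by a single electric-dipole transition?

E1 requires Δl = ±1, so l_f ∈ {0, 2}; with 0 ≤ l_f ≤ n_f−1 = 4, the allowed l_f values are {0, 2}.
For l_f = 0: m_f ∈ {m_i−1, m_i, m_i+1} ∩ [−0, 0] = {0} → 1 state.
For l_f = 2: m_f ∈ {m_i−1, m_i, m_i+1} ∩ [−2, 2] = {0, 1, 2} → 3 states.
Total: 4.

4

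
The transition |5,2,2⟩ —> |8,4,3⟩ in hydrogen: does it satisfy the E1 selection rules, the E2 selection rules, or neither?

E2

Δl = 4 − 2 = +2; l_i + l_f = 6.
Δm_l = +1.
E1 (Δl = ±1, |Δm_l| ≤ 1): not satisfied.
E2 (Δl = 0,±2, l_i+l_f ≥ 2, |Δm_l| ≤ 2): satisfied.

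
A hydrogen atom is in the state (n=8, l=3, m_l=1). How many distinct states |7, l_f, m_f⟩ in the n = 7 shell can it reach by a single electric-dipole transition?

E1 requires Δl = ±1, so l_f ∈ {2, 4}; with 0 ≤ l_f ≤ n_f−1 = 6, the allowed l_f values are {2, 4}.
For l_f = 2: m_f ∈ {m_i−1, m_i, m_i+1} ∩ [−2, 2] = {0, 1, 2} → 3 states.
For l_f = 4: m_f ∈ {m_i−1, m_i, m_i+1} ∩ [−4, 4] = {0, 1, 2} → 3 states.
Total: 6.

6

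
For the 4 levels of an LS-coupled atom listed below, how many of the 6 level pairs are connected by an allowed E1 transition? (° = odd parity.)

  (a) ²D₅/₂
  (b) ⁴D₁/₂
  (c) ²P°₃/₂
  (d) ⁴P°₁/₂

(a)–(b): forbidden (parity, ΔS, ΔJ).
(a)–(c): allowed.
(a)–(d): forbidden (ΔS, ΔJ).
(b)–(c): forbidden (ΔS).
(b)–(d): allowed.
(c)–(d): forbidden (parity, ΔS).
Allowed pairs: 2 of 6.

2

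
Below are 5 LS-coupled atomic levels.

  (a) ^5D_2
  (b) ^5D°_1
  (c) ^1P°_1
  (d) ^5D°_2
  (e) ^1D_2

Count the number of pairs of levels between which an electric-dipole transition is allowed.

3

(a)–(b): allowed.
(a)–(c): forbidden (ΔS).
(a)–(d): allowed.
(a)–(e): forbidden (parity, ΔS).
(b)–(c): forbidden (parity, ΔS).
(b)–(d): forbidden (parity).
(b)–(e): forbidden (ΔS).
(c)–(d): forbidden (parity, ΔS).
(c)–(e): allowed.
(d)–(e): forbidden (ΔS).
Allowed pairs: 3 of 10.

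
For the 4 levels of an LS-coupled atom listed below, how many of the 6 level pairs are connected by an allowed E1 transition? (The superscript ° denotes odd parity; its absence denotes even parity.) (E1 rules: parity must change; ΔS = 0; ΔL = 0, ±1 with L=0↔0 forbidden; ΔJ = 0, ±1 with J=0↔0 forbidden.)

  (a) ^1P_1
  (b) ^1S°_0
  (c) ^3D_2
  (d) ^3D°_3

2

(a)–(b): allowed.
(a)–(c): forbidden (parity, ΔS).
(a)–(d): forbidden (ΔS, ΔJ).
(b)–(c): forbidden (ΔS, ΔL, ΔJ).
(b)–(d): forbidden (parity, ΔS, ΔL, ΔJ).
(c)–(d): allowed.
Allowed pairs: 2 of 6.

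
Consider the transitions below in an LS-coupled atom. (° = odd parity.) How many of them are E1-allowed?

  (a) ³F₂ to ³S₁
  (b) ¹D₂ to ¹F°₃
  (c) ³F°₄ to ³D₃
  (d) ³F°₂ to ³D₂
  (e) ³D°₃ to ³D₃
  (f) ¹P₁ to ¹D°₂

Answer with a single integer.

5

(a) forbidden (parity, ΔL fail)
(b) allowed
(c) allowed
(d) allowed
(e) allowed
(f) allowed
Total allowed: 5 of 6.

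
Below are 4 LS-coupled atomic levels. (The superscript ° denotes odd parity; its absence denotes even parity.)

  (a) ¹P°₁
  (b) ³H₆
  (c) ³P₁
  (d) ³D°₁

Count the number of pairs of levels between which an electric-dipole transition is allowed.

(a)–(b): forbidden (ΔS, ΔL, ΔJ).
(a)–(c): forbidden (ΔS).
(a)–(d): forbidden (parity, ΔS).
(b)–(c): forbidden (parity, ΔL, ΔJ).
(b)–(d): forbidden (ΔL, ΔJ).
(c)–(d): allowed.
Allowed pairs: 1 of 6.

1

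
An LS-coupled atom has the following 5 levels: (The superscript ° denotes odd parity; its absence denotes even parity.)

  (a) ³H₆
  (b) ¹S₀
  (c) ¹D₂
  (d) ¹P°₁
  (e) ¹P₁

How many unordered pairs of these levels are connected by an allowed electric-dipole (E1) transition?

(a)–(b): forbidden (parity, ΔS, ΔL, ΔJ).
(a)–(c): forbidden (parity, ΔS, ΔL, ΔJ).
(a)–(d): forbidden (ΔS, ΔL, ΔJ).
(a)–(e): forbidden (parity, ΔS, ΔL, ΔJ).
(b)–(c): forbidden (parity, ΔL, ΔJ).
(b)–(d): allowed.
(b)–(e): forbidden (parity).
(c)–(d): allowed.
(c)–(e): forbidden (parity).
(d)–(e): allowed.
Allowed pairs: 3 of 10.

3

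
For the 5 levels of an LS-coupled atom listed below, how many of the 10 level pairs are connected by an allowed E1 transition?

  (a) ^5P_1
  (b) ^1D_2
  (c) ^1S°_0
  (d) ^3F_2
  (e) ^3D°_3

(a)–(b): forbidden (parity, ΔS).
(a)–(c): forbidden (ΔS).
(a)–(d): forbidden (parity, ΔS, ΔL).
(a)–(e): forbidden (ΔS, ΔJ).
(b)–(c): forbidden (ΔL, ΔJ).
(b)–(d): forbidden (parity, ΔS).
(b)–(e): forbidden (ΔS).
(c)–(d): forbidden (ΔS, ΔL, ΔJ).
(c)–(e): forbidden (parity, ΔS, ΔL, ΔJ).
(d)–(e): allowed.
Allowed pairs: 1 of 10.

1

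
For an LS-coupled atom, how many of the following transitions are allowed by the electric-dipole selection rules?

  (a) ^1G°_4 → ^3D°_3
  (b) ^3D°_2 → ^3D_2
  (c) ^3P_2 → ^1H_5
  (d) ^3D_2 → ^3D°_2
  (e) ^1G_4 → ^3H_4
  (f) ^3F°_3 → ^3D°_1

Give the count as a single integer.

(a) forbidden (parity, ΔS, ΔL fail)
(b) allowed
(c) forbidden (parity, ΔS, ΔL, ΔJ fail)
(d) allowed
(e) forbidden (parity, ΔS fail)
(f) forbidden (parity, ΔJ fail)
Total allowed: 2 of 6.

2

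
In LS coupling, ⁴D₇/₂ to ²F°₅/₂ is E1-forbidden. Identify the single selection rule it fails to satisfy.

the ΔS = 0 rule

Reading off the term symbols: S 3/2→1/2, L 2→3, J 7/2→5/2, parity even→odd.
ΔJ = 0, ±1 (not J=0↔0): J: 7/2 → 5/2, ΔJ = -1 — satisfied.
ΔS = 0: S: 3/2 → 1/2 — violated.
Parity must change: even → odd — satisfied.
ΔL = 0, ±1 (not L=0↔0): L: 2 → 3, ΔL = +1 — satisfied.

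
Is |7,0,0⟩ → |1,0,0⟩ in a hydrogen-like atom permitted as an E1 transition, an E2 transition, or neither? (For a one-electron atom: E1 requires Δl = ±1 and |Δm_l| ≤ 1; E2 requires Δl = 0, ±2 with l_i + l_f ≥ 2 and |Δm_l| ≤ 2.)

Δl = 0 − 0 = +0; l_i + l_f = 0.
Δm_l = +0.
E1 (Δl = ±1, |Δm_l| ≤ 1): not satisfied.
E2 (Δl = 0,±2, l_i+l_f ≥ 2, |Δm_l| ≤ 2): not satisfied.

neither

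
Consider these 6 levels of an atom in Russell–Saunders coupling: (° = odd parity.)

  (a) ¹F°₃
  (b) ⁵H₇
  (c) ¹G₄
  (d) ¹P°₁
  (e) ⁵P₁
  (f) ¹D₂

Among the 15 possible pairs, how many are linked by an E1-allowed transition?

3

(a)–(b): forbidden (ΔS, ΔL, ΔJ).
(a)–(c): allowed.
(a)–(d): forbidden (parity, ΔL, ΔJ).
(a)–(e): forbidden (ΔS, ΔL, ΔJ).
(a)–(f): allowed.
(b)–(c): forbidden (parity, ΔS, ΔJ).
(b)–(d): forbidden (ΔS, ΔL, ΔJ).
(b)–(e): forbidden (parity, ΔL, ΔJ).
(b)–(f): forbidden (parity, ΔS, ΔL, ΔJ).
(c)–(d): forbidden (ΔL, ΔJ).
(c)–(e): forbidden (parity, ΔS, ΔL, ΔJ).
(c)–(f): forbidden (parity, ΔL, ΔJ).
(d)–(e): forbidden (ΔS).
(d)–(f): allowed.
(e)–(f): forbidden (parity, ΔS).
Allowed pairs: 3 of 15.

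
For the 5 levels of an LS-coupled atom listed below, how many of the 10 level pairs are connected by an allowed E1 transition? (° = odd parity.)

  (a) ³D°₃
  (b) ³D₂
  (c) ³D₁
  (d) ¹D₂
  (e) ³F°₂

3

(a)–(b): allowed.
(a)–(c): forbidden (ΔJ).
(a)–(d): forbidden (ΔS).
(a)–(e): forbidden (parity).
(b)–(c): forbidden (parity).
(b)–(d): forbidden (parity, ΔS).
(b)–(e): allowed.
(c)–(d): forbidden (parity, ΔS).
(c)–(e): allowed.
(d)–(e): forbidden (ΔS).
Allowed pairs: 3 of 10.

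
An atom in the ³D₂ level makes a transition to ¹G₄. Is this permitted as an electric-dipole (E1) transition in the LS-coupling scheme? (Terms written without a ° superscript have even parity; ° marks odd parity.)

forbidden

Parity must change: even → even — fails.
ΔS = 0: S: 1 → 0 — fails.
ΔL = 0, ±1 (not L=0↔0): L: 2 → 4, ΔL = +2 — fails.
ΔJ = 0, ±1 (not J=0↔0): J: 2 → 4, ΔJ = +2 — fails.
Rule(s) violated: parity, ΔS, ΔL, ΔJ.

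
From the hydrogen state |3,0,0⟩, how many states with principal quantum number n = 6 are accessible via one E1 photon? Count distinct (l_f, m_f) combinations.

3

E1 requires Δl = ±1, so l_f ∈ {-1, 1}; with 0 ≤ l_f ≤ n_f−1 = 5, the allowed l_f values are {1}.
For l_f = 1: m_f ∈ {m_i−1, m_i, m_i+1} ∩ [−1, 1] = {-1, 0, 1} → 3 states.
Total: 3.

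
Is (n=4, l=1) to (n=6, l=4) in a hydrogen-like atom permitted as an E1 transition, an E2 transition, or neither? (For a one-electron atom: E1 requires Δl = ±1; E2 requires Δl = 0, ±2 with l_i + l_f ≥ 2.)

neither

Δl = 4 − 1 = +3; l_i + l_f = 5.
E1 (Δl = ±1): not satisfied.
E2 (Δl = 0,±2, l_i+l_f ≥ 2): not satisfied.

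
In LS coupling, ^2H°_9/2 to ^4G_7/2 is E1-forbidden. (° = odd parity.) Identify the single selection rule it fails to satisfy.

Reading off the term symbols: S 1/2→3/2, L 5→4, J 9/2→7/2, parity odd→even.
ΔS = 0: S: 1/2 → 3/2 — fails.
ΔL = 0, ±1 (not L=0↔0): L: 5 → 4, ΔL = -1 — ok.
Parity must change: odd → even — ok.
ΔJ = 0, ±1 (not J=0↔0): J: 9/2 → 7/2, ΔJ = -1 — ok.

the ΔS = 0 rule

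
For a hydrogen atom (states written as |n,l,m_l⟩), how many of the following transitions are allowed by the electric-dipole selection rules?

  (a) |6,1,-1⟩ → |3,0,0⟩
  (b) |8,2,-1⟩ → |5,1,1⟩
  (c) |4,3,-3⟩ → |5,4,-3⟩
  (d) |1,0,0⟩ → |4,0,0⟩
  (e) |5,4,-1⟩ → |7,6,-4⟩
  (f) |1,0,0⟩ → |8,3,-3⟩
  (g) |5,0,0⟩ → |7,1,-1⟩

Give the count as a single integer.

(a) allowed
(b) forbidden — Δm_l = +2 (E1 requires Δm_l = 0, ±1)
(c) allowed
(d) forbidden — Δl = +0 (E1 requires Δl = ±1)
(e) forbidden — Δl = +2 (E1 requires Δl = ±1); Δm_l = -3 (E1 requires Δm_l = 0, ±1)
(f) forbidden — Δl = +3 (E1 requires Δl = ±1); Δm_l = -3 (E1 requires Δm_l = 0, ±1)
(g) allowed
Total allowed: 3 of 7.

3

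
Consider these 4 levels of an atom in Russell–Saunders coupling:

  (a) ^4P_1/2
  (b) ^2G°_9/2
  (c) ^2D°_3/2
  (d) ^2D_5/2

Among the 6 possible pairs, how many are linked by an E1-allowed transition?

(a)–(b): forbidden (ΔS, ΔL, ΔJ).
(a)–(c): forbidden (ΔS).
(a)–(d): forbidden (parity, ΔS, ΔJ).
(b)–(c): forbidden (parity, ΔL, ΔJ).
(b)–(d): forbidden (ΔL, ΔJ).
(c)–(d): allowed.
Allowed pairs: 1 of 6.

1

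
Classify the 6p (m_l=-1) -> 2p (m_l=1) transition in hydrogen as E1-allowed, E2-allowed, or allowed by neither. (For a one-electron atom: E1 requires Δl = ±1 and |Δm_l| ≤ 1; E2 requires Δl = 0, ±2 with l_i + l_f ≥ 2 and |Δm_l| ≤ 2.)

Δl = 1 − 1 = +0; l_i + l_f = 2.
Δm_l = +2.
E1 (Δl = ±1, |Δm_l| ≤ 1): not satisfied.
E2 (Δl = 0,±2, l_i+l_f ≥ 2, |Δm_l| ≤ 2): satisfied.

E2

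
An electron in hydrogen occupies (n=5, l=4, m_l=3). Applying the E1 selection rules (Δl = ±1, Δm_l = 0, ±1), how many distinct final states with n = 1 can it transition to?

E1 requires l_f ∈ {3, 5}, but neither lies in [0, 0], so no final state is reachable.
Total: 0.

0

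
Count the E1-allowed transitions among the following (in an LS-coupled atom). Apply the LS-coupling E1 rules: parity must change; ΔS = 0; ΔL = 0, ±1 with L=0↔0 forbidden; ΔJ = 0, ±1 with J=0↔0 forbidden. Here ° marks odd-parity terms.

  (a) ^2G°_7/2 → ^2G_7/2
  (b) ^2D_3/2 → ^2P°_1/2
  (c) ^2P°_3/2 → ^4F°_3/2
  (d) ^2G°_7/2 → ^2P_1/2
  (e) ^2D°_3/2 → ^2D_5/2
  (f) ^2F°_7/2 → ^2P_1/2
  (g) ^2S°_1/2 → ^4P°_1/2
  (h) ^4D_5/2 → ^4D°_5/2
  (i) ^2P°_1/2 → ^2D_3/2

(a) allowed
(b) allowed
(c) forbidden (parity, ΔS, ΔL fail)
(d) forbidden (ΔL, ΔJ fail)
(e) allowed
(f) forbidden (ΔL, ΔJ fail)
(g) forbidden (parity, ΔS fail)
(h) allowed
(i) allowed
Total allowed: 5 of 9.

5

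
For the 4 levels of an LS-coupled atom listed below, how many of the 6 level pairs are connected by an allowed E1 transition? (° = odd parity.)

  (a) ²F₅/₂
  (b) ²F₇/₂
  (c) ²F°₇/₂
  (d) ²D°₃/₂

3

(a)–(b): forbidden (parity).
(a)–(c): allowed.
(a)–(d): allowed.
(b)–(c): allowed.
(b)–(d): forbidden (ΔJ).
(c)–(d): forbidden (parity, ΔJ).
Allowed pairs: 3 of 6.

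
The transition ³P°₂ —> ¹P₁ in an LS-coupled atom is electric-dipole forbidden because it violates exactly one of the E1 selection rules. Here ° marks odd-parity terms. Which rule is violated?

Initial level: S=1, L=1, J=2, parity odd. Final level: S=0, L=1, J=1, parity even.
Parity must change: odd → even — passes.
ΔS = 0: S: 1 → 0 — fails.
ΔL = 0, ±1 (not L=0↔0): L: 1 → 1, ΔL = +0 — passes.
ΔJ = 0, ±1 (not J=0↔0): J: 2 → 1, ΔJ = -1 — passes.

the ΔS = 0 rule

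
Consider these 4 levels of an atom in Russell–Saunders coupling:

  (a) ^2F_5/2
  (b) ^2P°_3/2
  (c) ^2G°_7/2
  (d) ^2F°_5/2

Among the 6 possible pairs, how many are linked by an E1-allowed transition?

(a)–(b): forbidden (ΔL).
(a)–(c): allowed.
(a)–(d): allowed.
(b)–(c): forbidden (parity, ΔL, ΔJ).
(b)–(d): forbidden (parity, ΔL).
(c)–(d): forbidden (parity).
Allowed pairs: 2 of 6.

2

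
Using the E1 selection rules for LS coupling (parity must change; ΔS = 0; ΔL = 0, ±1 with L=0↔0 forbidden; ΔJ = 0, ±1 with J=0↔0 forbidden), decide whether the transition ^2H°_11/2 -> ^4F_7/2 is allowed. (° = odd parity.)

forbidden

Parity must change: odd → even — ✓.
ΔS = 0: S: 1/2 → 3/2 — ✗.
ΔL = 0, ±1 (not L=0↔0): L: 5 → 3, ΔL = -2 — ✗.
ΔJ = 0, ±1 (not J=0↔0): J: 11/2 → 7/2, ΔJ = -2 — ✗.
Rule(s) violated: ΔS, ΔL, ΔJ.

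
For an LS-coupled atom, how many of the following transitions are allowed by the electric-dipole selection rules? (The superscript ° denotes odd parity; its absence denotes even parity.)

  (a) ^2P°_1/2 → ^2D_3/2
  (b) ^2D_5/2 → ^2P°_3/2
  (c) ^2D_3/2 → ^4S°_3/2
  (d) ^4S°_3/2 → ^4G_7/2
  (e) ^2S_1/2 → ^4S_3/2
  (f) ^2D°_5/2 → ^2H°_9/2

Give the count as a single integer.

2

(a) allowed
(b) allowed
(c) forbidden (ΔS, ΔL fail)
(d) forbidden (ΔL, ΔJ fail)
(e) forbidden (parity, ΔS, ΔL fail)
(f) forbidden (parity, ΔL, ΔJ fail)
Total allowed: 2 of 6.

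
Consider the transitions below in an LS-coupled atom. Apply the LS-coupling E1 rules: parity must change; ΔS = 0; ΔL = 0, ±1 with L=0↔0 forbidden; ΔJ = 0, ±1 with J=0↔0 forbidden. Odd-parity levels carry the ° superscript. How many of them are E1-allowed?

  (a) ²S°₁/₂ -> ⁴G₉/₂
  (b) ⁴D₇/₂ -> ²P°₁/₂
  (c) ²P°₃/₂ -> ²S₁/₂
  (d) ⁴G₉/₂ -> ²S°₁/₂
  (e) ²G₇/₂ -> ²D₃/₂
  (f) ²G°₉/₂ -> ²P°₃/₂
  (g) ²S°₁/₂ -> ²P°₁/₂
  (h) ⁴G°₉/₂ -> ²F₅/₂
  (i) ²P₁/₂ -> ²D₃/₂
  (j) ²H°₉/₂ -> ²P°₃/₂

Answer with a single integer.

1

(a) forbidden (ΔS, ΔL, ΔJ fail)
(b) forbidden (ΔS, ΔJ fail)
(c) allowed
(d) forbidden (ΔS, ΔL, ΔJ fail)
(e) forbidden (parity, ΔL, ΔJ fail)
(f) forbidden (parity, ΔL, ΔJ fail)
(g) forbidden (parity fails)
(h) forbidden (ΔS, ΔJ fail)
(i) forbidden (parity fails)
(j) forbidden (parity, ΔL, ΔJ fail)
Total allowed: 1 of 10.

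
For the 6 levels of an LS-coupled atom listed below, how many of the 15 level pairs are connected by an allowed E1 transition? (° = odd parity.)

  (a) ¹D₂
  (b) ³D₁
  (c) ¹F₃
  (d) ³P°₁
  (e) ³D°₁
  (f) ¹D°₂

4

(a)–(b): forbidden (parity, ΔS).
(a)–(c): forbidden (parity).
(a)–(d): forbidden (ΔS).
(a)–(e): forbidden (ΔS).
(a)–(f): allowed.
(b)–(c): forbidden (parity, ΔS, ΔJ).
(b)–(d): allowed.
(b)–(e): allowed.
(b)–(f): forbidden (ΔS).
(c)–(d): forbidden (ΔS, ΔL, ΔJ).
(c)–(e): forbidden (ΔS, ΔJ).
(c)–(f): allowed.
(d)–(e): forbidden (parity).
(d)–(f): forbidden (parity, ΔS).
(e)–(f): forbidden (parity, ΔS).
Allowed pairs: 4 of 15.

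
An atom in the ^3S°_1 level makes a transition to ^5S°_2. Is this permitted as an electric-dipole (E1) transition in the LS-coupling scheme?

Parity must change: odd → odd — fails.
ΔL = 0, ±1 (not L=0↔0): L: 0 → 0, ΔL = +0 — fails.
ΔJ = 0, ±1 (not J=0↔0): J: 1 → 2, ΔJ = +1 — ok.
ΔS = 0: S: 1 → 2 — fails.
Rule(s) violated: parity, ΔS, ΔL.

forbidden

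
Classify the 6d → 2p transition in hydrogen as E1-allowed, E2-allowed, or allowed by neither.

E1

Δl = 1 − 2 = -1; l_i + l_f = 3.
E1 (Δl = ±1): satisfied.
E2 (Δl = 0,±2, l_i+l_f ≥ 2): not satisfied.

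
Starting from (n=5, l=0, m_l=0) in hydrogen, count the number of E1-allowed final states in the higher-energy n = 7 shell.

3

E1 requires Δl = ±1, so l_f ∈ {-1, 1}; with 0 ≤ l_f ≤ n_f−1 = 6, the allowed l_f values are {1}.
For l_f = 1: m_f ∈ {m_i−1, m_i, m_i+1} ∩ [−1, 1] = {-1, 0, 1} → 3 states.
Total: 3.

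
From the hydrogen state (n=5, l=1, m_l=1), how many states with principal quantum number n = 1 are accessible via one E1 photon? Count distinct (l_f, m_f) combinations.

1

E1 requires Δl = ±1, so l_f ∈ {0, 2}; with 0 ≤ l_f ≤ n_f−1 = 0, the allowed l_f values are {0}.
For l_f = 0: m_f ∈ {m_i−1, m_i, m_i+1} ∩ [−0, 0] = {0} → 1 state.
Total: 1.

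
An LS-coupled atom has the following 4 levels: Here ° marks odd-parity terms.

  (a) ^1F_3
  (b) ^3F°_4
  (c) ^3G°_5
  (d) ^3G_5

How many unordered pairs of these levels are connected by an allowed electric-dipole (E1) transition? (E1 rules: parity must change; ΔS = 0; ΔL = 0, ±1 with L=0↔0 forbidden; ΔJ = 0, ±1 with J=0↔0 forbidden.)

2

(a)–(b): forbidden (ΔS).
(a)–(c): forbidden (ΔS, ΔJ).
(a)–(d): forbidden (parity, ΔS, ΔJ).
(b)–(c): forbidden (parity).
(b)–(d): allowed.
(c)–(d): allowed.
Allowed pairs: 2 of 6.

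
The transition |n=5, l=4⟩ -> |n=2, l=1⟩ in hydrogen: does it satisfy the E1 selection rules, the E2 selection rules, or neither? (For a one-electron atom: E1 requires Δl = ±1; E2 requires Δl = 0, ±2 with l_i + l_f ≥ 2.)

Δl = 1 − 4 = -3; l_i + l_f = 5.
E1 (Δl = ±1): not satisfied.
E2 (Δl = 0,±2, l_i+l_f ≥ 2): not satisfied.

neither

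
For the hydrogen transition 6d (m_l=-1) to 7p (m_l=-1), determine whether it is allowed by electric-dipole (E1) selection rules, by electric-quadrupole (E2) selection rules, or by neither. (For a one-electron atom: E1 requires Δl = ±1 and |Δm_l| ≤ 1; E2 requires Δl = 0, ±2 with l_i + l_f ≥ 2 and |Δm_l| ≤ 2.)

E1

Δl = 1 − 2 = -1; l_i + l_f = 3.
Δm_l = +0.
E1 (Δl = ±1, |Δm_l| ≤ 1): satisfied.
E2 (Δl = 0,±2, l_i+l_f ≥ 2, |Δm_l| ≤ 2): not satisfied.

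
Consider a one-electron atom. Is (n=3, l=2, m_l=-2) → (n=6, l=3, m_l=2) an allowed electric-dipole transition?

forbidden

Initial l = 2, final l = 3, so Δl = +1. E1 requires Δl = ±1: ✓.
m_l: -2 → 2 (Δm_l = +4). |Δm_l| ≤ 1 ✗.
The transition is electric-dipole forbidden.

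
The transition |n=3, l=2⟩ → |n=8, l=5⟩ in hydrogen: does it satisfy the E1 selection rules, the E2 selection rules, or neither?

neither

Δl = 5 − 2 = +3; l_i + l_f = 7.
E1 (Δl = ±1): not satisfied.
E2 (Δl = 0,±2, l_i+l_f ≥ 2): not satisfied.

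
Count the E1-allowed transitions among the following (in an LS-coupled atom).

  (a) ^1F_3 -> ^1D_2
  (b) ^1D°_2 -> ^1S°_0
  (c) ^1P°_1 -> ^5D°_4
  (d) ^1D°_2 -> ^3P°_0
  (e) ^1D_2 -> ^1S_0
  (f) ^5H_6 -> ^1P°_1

0

(a) forbidden (parity fails)
(b) forbidden (parity, ΔL, ΔJ fail)
(c) forbidden (parity, ΔS, ΔJ fail)
(d) forbidden (parity, ΔS, ΔJ fail)
(e) forbidden (parity, ΔL, ΔJ fail)
(f) forbidden (ΔS, ΔL, ΔJ fail)
Total allowed: 0 of 6.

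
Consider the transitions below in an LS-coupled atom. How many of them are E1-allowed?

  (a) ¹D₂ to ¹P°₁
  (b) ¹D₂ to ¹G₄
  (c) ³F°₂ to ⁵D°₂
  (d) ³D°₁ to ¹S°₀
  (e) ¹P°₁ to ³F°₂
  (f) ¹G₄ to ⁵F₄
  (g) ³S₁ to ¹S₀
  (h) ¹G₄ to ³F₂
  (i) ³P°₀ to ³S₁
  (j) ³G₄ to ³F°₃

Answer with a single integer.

(a) allowed
(b) forbidden (parity, ΔL, ΔJ fail)
(c) forbidden (parity, ΔS fail)
(d) forbidden (parity, ΔS, ΔL fail)
(e) forbidden (parity, ΔS, ΔL fail)
(f) forbidden (parity, ΔS fail)
(g) forbidden (parity, ΔS, ΔL fail)
(h) forbidden (parity, ΔS, ΔJ fail)
(i) allowed
(j) allowed
Total allowed: 3 of 10.

3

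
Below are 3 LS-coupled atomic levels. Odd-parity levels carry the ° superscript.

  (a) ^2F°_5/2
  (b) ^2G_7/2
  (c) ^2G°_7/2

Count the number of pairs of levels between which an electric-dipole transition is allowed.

(a)–(b): allowed.
(a)–(c): forbidden (parity).
(b)–(c): allowed.
Allowed pairs: 2 of 3.

2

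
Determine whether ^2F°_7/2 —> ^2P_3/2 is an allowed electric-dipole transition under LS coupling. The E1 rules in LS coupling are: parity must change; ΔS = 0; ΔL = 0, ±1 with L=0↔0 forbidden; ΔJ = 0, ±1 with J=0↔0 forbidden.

Reading off the term symbols: S 1/2→1/2, L 3→1, J 7/2→3/2, parity odd→even.
ΔS = 0: S: 1/2 → 1/2 — satisfied.
Parity must change: odd → even — satisfied.
ΔL = 0, ±1 (not L=0↔0): L: 3 → 1, ΔL = -2 — violated.
ΔJ = 0, ±1 (not J=0↔0): J: 7/2 → 3/2, ΔJ = -2 — violated.
Rule(s) violated: ΔL, ΔJ.

forbidden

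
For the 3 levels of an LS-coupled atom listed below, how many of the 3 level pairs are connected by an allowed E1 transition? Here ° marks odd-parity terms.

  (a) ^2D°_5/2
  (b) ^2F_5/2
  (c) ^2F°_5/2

2

(a)–(b): allowed.
(a)–(c): forbidden (parity).
(b)–(c): allowed.
Allowed pairs: 2 of 3.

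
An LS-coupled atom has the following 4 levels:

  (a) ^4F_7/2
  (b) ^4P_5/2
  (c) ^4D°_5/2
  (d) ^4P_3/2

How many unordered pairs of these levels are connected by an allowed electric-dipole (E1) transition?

(a)–(b): forbidden (parity, ΔL).
(a)–(c): allowed.
(a)–(d): forbidden (parity, ΔL, ΔJ).
(b)–(c): allowed.
(b)–(d): forbidden (parity).
(c)–(d): allowed.
Allowed pairs: 3 of 6.

3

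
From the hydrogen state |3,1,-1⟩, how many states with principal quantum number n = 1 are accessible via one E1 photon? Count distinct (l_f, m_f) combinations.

E1 requires Δl = ±1, so l_f ∈ {0, 2}; with 0 ≤ l_f ≤ n_f−1 = 0, the allowed l_f values are {0}.
For l_f = 0: m_f ∈ {m_i−1, m_i, m_i+1} ∩ [−0, 0] = {0} → 1 state.
Total: 1.

1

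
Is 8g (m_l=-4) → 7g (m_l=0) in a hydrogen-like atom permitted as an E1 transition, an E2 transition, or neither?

neither

Δl = 4 − 4 = +0; l_i + l_f = 8.
Δm_l = +4.
E1 (Δl = ±1, |Δm_l| ≤ 1): not satisfied.
E2 (Δl = 0,±2, l_i+l_f ≥ 2, |Δm_l| ≤ 2): not satisfied.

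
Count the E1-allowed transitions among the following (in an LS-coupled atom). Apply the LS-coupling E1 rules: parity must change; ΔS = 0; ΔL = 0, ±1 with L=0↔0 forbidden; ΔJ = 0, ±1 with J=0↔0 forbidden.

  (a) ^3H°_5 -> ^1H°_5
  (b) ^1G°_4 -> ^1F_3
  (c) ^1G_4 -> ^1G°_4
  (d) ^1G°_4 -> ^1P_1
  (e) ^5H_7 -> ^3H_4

(a) forbidden (parity, ΔS fail)
(b) allowed
(c) allowed
(d) forbidden (ΔL, ΔJ fail)
(e) forbidden (parity, ΔS, ΔJ fail)
Total allowed: 2 of 5.

2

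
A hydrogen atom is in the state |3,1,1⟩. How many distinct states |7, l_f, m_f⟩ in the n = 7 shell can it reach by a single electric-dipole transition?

4

E1 requires Δl = ±1, so l_f ∈ {0, 2}; with 0 ≤ l_f ≤ n_f−1 = 6, the allowed l_f values are {0, 2}.
For l_f = 0: m_f ∈ {m_i−1, m_i, m_i+1} ∩ [−0, 0] = {0} → 1 state.
For l_f = 2: m_f ∈ {m_i−1, m_i, m_i+1} ∩ [−2, 2] = {0, 1, 2} → 3 states.
Total: 4.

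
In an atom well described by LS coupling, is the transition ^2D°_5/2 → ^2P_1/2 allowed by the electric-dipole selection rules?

Reading off the term symbols: S 1/2→1/2, L 2→1, J 5/2→1/2, parity odd→even.
Parity must change: odd → even — passes.
ΔL = 0, ±1 (not L=0↔0): L: 2 → 1, ΔL = -1 — passes.
ΔJ = 0, ±1 (not J=0↔0): J: 5/2 → 1/2, ΔJ = -2 — fails.
ΔS = 0: S: 1/2 → 1/2 — passes.
Rule(s) violated: ΔJ.

forbidden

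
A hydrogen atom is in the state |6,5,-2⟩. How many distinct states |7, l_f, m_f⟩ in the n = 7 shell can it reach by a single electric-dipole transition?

E1 requires Δl = ±1, so l_f ∈ {4, 6}; with 0 ≤ l_f ≤ n_f−1 = 6, the allowed l_f values are {4, 6}.
For l_f = 4: m_f ∈ {m_i−1, m_i, m_i+1} ∩ [−4, 4] = {-3, -2, -1} → 3 states.
For l_f = 6: m_f ∈ {m_i−1, m_i, m_i+1} ∩ [−6, 6] = {-3, -2, -1} → 3 states.
Total: 6.

6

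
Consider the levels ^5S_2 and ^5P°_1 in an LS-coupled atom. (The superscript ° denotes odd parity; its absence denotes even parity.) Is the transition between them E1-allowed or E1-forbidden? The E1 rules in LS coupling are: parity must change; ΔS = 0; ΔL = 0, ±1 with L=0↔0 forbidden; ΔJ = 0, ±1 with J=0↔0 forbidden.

allowed

Reading off the term symbols: S 2→2, L 0→1, J 2→1, parity even→odd.
Parity must change: even → odd — satisfied.
ΔS = 0: S: 2 → 2 — satisfied.
ΔL = 0, ±1 (not L=0↔0): L: 0 → 1, ΔL = +1 — satisfied.
ΔJ = 0, ±1 (not J=0↔0): J: 2 → 1, ΔJ = -1 — satisfied.
All four E1 rules are satisfied.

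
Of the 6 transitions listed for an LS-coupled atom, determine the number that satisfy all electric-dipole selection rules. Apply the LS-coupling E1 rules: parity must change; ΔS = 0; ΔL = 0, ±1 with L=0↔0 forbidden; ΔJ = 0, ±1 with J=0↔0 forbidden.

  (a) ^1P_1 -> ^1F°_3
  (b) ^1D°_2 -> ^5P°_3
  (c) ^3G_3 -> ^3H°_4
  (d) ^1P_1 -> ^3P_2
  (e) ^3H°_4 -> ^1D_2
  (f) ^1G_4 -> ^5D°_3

(a) forbidden (ΔL, ΔJ fail)
(b) forbidden (parity, ΔS fail)
(c) allowed
(d) forbidden (parity, ΔS fail)
(e) forbidden (ΔS, ΔL, ΔJ fail)
(f) forbidden (ΔS, ΔL fail)
Total allowed: 1 of 6.

1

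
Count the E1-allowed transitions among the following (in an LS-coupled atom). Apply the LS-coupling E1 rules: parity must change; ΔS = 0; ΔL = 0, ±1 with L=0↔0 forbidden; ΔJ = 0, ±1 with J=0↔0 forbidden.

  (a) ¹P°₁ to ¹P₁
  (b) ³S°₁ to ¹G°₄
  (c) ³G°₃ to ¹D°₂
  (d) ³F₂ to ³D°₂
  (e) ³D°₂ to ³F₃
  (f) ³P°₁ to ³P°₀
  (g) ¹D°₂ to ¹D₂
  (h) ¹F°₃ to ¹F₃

5

(a) allowed
(b) forbidden (parity, ΔS, ΔL, ΔJ fail)
(c) forbidden (parity, ΔS, ΔL fail)
(d) allowed
(e) allowed
(f) forbidden (parity fails)
(g) allowed
(h) allowed
Total allowed: 5 of 8.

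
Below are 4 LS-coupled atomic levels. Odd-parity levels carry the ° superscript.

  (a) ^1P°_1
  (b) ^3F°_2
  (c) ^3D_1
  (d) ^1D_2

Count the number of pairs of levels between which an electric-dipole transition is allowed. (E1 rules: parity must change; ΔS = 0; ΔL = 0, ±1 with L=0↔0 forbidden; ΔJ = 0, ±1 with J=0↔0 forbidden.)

(a)–(b): forbidden (parity, ΔS, ΔL).
(a)–(c): forbidden (ΔS).
(a)–(d): allowed.
(b)–(c): allowed.
(b)–(d): forbidden (ΔS).
(c)–(d): forbidden (parity, ΔS).
Allowed pairs: 2 of 6.

2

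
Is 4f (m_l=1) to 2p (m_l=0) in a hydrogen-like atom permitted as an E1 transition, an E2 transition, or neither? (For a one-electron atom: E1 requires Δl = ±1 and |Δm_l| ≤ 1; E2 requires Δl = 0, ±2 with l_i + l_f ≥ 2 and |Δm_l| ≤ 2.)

E2

Δl = 1 − 3 = -2; l_i + l_f = 4.
Δm_l = -1.
E1 (Δl = ±1, |Δm_l| ≤ 1): not satisfied.
E2 (Δl = 0,±2, l_i+l_f ≥ 2, |Δm_l| ≤ 2): satisfied.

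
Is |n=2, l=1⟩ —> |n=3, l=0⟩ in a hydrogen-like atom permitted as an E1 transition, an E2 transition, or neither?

E1

Δl = 0 − 1 = -1; l_i + l_f = 1.
E1 (Δl = ±1): satisfied.
E2 (Δl = 0,±2, l_i+l_f ≥ 2): not satisfied.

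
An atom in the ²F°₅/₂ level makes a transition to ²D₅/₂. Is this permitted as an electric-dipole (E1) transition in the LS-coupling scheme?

allowed

Parity must change: odd → even — passes.
ΔS = 0: S: 1/2 → 1/2 — passes.
ΔL = 0, ±1 (not L=0↔0): L: 3 → 2, ΔL = -1 — passes.
ΔJ = 0, ±1 (not J=0↔0): J: 5/2 → 5/2, ΔJ = +0 — passes.
All four E1 rules are satisfied.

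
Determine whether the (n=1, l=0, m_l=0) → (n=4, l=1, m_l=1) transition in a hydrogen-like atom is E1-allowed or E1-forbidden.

allowed

Initial l = 0, final l = 1, so Δl = +1. E1 requires Δl = ±1: ok.
Δm_l = 1 − (0) = +1. E1 requires Δm_l = 0, ±1: ok.
All E1 selection rules are satisfied.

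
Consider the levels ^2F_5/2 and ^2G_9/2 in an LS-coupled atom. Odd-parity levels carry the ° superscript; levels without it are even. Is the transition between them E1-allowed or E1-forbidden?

Reading off the term symbols: S 1/2→1/2, L 3→4, J 5/2→9/2, parity even→even.
Parity must change: even → even — violated.
ΔS = 0: S: 1/2 → 1/2 — satisfied.
ΔL = 0, ±1 (not L=0↔0): L: 3 → 4, ΔL = +1 — satisfied.
ΔJ = 0, ±1 (not J=0↔0): J: 5/2 → 9/2, ΔJ = +2 — violated.
Rule(s) violated: parity, ΔJ.

forbidden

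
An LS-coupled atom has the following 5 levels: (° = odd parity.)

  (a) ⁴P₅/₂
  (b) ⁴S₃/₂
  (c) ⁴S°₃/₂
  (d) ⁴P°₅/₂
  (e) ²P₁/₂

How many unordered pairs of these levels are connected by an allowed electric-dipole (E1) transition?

3

(a)–(b): forbidden (parity).
(a)–(c): allowed.
(a)–(d): allowed.
(a)–(e): forbidden (parity, ΔS, ΔJ).
(b)–(c): forbidden (ΔL).
(b)–(d): allowed.
(b)–(e): forbidden (parity, ΔS).
(c)–(d): forbidden (parity).
(c)–(e): forbidden (ΔS).
(d)–(e): forbidden (ΔS, ΔJ).
Allowed pairs: 3 of 10.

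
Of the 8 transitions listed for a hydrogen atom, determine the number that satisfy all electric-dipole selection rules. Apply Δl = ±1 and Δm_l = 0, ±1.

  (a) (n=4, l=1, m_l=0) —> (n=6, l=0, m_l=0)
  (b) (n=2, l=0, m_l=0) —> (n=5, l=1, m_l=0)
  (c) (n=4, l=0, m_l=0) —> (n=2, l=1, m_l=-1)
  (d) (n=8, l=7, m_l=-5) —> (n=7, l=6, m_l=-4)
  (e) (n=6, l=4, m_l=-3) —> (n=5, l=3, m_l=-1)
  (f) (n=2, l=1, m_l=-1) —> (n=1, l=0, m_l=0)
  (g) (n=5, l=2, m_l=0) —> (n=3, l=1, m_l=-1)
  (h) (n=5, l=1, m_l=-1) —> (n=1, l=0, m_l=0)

(a) allowed
(b) allowed
(c) allowed
(d) allowed
(e) forbidden — Δm_l = +2 (E1 requires Δm_l = 0, ±1)
(f) allowed
(g) allowed
(h) allowed
Total allowed: 7 of 8.

7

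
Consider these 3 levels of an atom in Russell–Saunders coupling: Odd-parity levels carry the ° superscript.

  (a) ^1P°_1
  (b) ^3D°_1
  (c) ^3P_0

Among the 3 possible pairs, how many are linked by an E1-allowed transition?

(a)–(b): forbidden (parity, ΔS).
(a)–(c): forbidden (ΔS).
(b)–(c): allowed.
Allowed pairs: 1 of 3.

1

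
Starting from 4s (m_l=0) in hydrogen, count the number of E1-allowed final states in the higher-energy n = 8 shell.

3

E1 requires Δl = ±1, so l_f ∈ {-1, 1}; with 0 ≤ l_f ≤ n_f−1 = 7, the allowed l_f values are {1}.
For l_f = 1: m_f ∈ {m_i−1, m_i, m_i+1} ∩ [−1, 1] = {-1, 0, 1} → 3 states.
Total: 3.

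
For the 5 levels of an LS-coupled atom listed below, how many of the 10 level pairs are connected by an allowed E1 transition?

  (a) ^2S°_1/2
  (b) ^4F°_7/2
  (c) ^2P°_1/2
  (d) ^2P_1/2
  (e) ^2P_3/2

4

(a)–(b): forbidden (parity, ΔS, ΔL, ΔJ).
(a)–(c): forbidden (parity).
(a)–(d): allowed.
(a)–(e): allowed.
(b)–(c): forbidden (parity, ΔS, ΔL, ΔJ).
(b)–(d): forbidden (ΔS, ΔL, ΔJ).
(b)–(e): forbidden (ΔS, ΔL, ΔJ).
(c)–(d): allowed.
(c)–(e): allowed.
(d)–(e): forbidden (parity).
Allowed pairs: 4 of 10.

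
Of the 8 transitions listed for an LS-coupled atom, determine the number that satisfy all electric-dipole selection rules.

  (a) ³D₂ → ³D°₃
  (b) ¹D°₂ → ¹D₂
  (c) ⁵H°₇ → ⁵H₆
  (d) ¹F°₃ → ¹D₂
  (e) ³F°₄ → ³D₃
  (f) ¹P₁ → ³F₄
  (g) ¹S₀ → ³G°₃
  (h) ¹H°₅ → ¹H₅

6

(a) allowed
(b) allowed
(c) allowed
(d) allowed
(e) allowed
(f) forbidden (parity, ΔS, ΔL, ΔJ fail)
(g) forbidden (ΔS, ΔL, ΔJ fail)
(h) allowed
Total allowed: 6 of 8.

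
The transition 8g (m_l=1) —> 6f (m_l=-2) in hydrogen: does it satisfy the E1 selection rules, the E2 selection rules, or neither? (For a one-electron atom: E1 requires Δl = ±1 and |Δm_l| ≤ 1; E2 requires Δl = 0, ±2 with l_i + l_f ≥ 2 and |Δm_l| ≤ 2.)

Δl = 3 − 4 = -1; l_i + l_f = 7.
Δm_l = -3.
E1 (Δl = ±1, |Δm_l| ≤ 1): not satisfied.
E2 (Δl = 0,±2, l_i+l_f ≥ 2, |Δm_l| ≤ 2): not satisfied.

neither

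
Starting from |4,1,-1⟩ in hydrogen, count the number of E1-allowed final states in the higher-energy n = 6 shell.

E1 requires Δl = ±1, so l_f ∈ {0, 2}; with 0 ≤ l_f ≤ n_f−1 = 5, the allowed l_f values are {0, 2}.
For l_f = 0: m_f ∈ {m_i−1, m_i, m_i+1} ∩ [−0, 0] = {0} → 1 state.
For l_f = 2: m_f ∈ {m_i−1, m_i, m_i+1} ∩ [−2, 2] = {-2, -1, 0} → 3 states.
Total: 4.

4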